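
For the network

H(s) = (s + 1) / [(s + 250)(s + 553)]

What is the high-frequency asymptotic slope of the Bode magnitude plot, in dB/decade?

-20 dB/decade

Each pole contributes −20 dB/decade at high frequency; each zero contributes +20 dB/decade.
Net: 1 zero(s) − 2 pole(s) → -20 dB/decade.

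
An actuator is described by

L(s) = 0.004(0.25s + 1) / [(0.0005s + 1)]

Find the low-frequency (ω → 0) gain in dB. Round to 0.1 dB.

-48.0 dB

L(0) = 0.004 · 1 / 1 = 0.004
20 log₁₀(0.004) ≈ -47.96 dB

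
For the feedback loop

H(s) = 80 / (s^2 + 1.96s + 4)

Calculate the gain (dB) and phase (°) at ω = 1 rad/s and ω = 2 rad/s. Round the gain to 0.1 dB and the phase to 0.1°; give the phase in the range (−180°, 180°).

ω = 1: 27.0 dB, -33.2°; ω = 2: 26.2 dB, -90.0°

At s = jω = j1:
quadratic: (j1)² + 1.96·j1 + 4 = 3 + j1.96 → |·| ≈ 3.5835, ∠ ≈ 33.16°
|H| = 80 / 3.5835 ≈ 22.325
Gain = 20 log₁₀(22.325) ≈ 26.98 dB
∠H = 0.00° − 33.16° = -33.16°

At s = jω = j2:
quadratic: (j2)² + 1.96·j2 + 4 = 0 + j3.92 → |·| ≈ 3.92, ∠ ≈ 90.00°
|H| = 80 / 3.92 ≈ 20.408
Gain = 20 log₁₀(20.408) ≈ 26.20 dB
∠H = 0.00° − 90.00° = -90.00°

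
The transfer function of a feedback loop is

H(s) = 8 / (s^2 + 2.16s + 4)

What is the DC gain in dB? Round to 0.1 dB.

H(0) = 8 / 4 = 2
20 log₁₀(2) ≈ 6.02 dB

6.0 dB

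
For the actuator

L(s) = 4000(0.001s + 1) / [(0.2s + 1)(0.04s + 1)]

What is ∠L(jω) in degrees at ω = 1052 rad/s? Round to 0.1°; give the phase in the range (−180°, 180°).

-131.9°

At ω = 1052 rad/s:
zero (1 + j1052·0.001) = 1 + j1.052 → |·| ≈ 1.4514, ∠ ≈ 46.45°
pole (1 + j1052·0.2) = 1 + j210.4 → |·| ≈ 210.4, ∠ ≈ 89.73°
pole (1 + j1052·0.04) = 1 + j42.08 → |·| ≈ 42.092, ∠ ≈ 88.64°
∠L = (46.45°) − (89.73° + 88.64°) = -131.92°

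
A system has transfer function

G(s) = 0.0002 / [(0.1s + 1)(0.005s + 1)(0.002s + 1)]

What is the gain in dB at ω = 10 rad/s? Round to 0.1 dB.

-77.0 dB

At ω = 10 rad/s:
pole (1 + j10·0.1) = 1 + j1 → |·| ≈ 1.4142, ∠ ≈ 45.00°
pole (1 + j10·0.005) = 1 + j0.05 → |·| ≈ 1.0012, ∠ ≈ 2.86°
pole (1 + j10·0.002) = 1 + j0.02 → |·| ≈ 1.0002, ∠ ≈ 1.15°
|G| = 0.0002 · 1 / (1.4142 · 1.0012 · 1.0002) ≈ 0.00014122
Gain = 20 log₁₀(0.00014122) ≈ -77.00 dB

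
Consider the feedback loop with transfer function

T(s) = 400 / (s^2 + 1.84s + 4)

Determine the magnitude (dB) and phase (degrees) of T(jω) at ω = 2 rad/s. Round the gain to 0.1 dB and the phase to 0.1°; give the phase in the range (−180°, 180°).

At s = jω = j2:
quadratic: (j2)² + 1.84·j2 + 4 = 0 + j3.68 → |·| ≈ 3.68, ∠ ≈ 90.00°
|T| = 400 / 3.68 ≈ 108.7
Gain = 20 log₁₀(108.7) ≈ 40.72 dB
∠T = 0.00° − 90.00° = -90.00°

40.7 dB, -90.0°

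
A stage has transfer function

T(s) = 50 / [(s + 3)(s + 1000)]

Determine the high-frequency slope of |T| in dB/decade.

Each pole contributes −20 dB/decade at high frequency; each zero contributes +20 dB/decade.
Net: 0 zero(s) − 2 pole(s) → -40 dB/decade.

-40 dB/decade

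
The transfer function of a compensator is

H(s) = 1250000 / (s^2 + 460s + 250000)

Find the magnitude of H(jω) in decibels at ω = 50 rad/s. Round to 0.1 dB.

At s = jω = j50:
quadratic: (j50)² + 460·j50 + 250000 = 247500 + j23000 → |·| ≈ 2.4857e+05, ∠ ≈ 5.31°
|H| = 1250000 / 2.4857e+05 ≈ 5.0288
Gain = 20 log₁₀(5.0288) ≈ 14.03 dB

14.0 dB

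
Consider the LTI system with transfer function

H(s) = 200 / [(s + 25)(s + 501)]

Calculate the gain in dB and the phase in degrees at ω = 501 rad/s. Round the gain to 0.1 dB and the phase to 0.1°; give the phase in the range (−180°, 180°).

At s = jω = j501:
pole (s+25): 25 + j501 → |·| = √(25²+501²) = √251626 ≈ 501.62, ∠ = arctan(501/25) ≈ 87.14°
pole (s+501): 501 + j501 → |·| = √(501²+501²) = √502002 ≈ 708.52, ∠ = arctan(501/501) ≈ 45.00°
|H| = 200 / 3.5541e+05 ≈ 0.00056273
Gain = 20 log₁₀(0.00056273) ≈ -64.99 dB
∠H = 0.00° − 132.14° = -132.14°

-65.0 dB, -132.1°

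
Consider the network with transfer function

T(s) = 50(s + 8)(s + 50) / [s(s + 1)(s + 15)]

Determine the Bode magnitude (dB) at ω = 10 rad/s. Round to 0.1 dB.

25.1 dB

At s = jω = j10:
zero (s+8): 8 + j10 → |·| = √(8²+10²) = √164 ≈ 12.806, ∠ = arctan(10/8) ≈ 51.34°
zero (s+50): 50 + j10 → |·| = √(50²+10²) = √2600 ≈ 50.99, ∠ = arctan(10/50) ≈ 11.31°
pole (s+1): 1 + j10 → |·| = √(1²+10²) = √101 ≈ 10.05, ∠ = arctan(10/1) ≈ 84.29°
pole (s+15): 15 + j10 → |·| = √(15²+10²) = √325 ≈ 18.028, ∠ = arctan(10/15) ≈ 33.69°
pole at origin: |s| = 10, ∠ = 90.00° (in denominator)
|T| = 50 · 652.98 / 1811.8 ≈ 18.02
Gain = 20 log₁₀(18.02) ≈ 25.12 dB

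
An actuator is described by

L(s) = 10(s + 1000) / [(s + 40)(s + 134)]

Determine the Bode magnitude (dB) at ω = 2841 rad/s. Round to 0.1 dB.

-48.6 dB

At s = jω = j2841:
zero (s+1000): 1000 + j2841 → |·| = √(1000²+2841²) = √9071281 ≈ 3011.9, ∠ = arctan(2841/1000) ≈ 70.61°
pole (s+40): 40 + j2841 → |·| = √(40²+2841²) = √8072881 ≈ 2841.3, ∠ = arctan(2841/40) ≈ 89.19°
pole (s+134): 134 + j2841 → |·| = √(134²+2841²) = √8089237 ≈ 2844.2, ∠ = arctan(2841/134) ≈ 87.30°
|L| = 10 · 3011.9 / 8.0812e+06 ≈ 0.003727
Gain = 20 log₁₀(0.003727) ≈ -48.57 dB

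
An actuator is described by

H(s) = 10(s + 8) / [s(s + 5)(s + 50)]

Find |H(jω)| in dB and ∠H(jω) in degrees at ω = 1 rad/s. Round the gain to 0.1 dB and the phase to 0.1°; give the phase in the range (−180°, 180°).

-10.0 dB, -95.3°

At s = jω = j1:
zero (s+8): 8 + j1 → |·| = √(8²+1²) = √65 ≈ 8.0623, ∠ = arctan(1/8) ≈ 7.13°
pole (s+5): 5 + j1 → |·| = √(5²+1²) = √26 ≈ 5.099, ∠ = arctan(1/5) ≈ 11.31°
pole (s+50): 50 + j1 → |·| = √(50²+1²) = √2501 ≈ 50.01, ∠ = arctan(1/50) ≈ 1.15°
pole at origin: |s| = 1, ∠ = 90.00° (in denominator)
|H| = 10 · 8.0623 / 255 ≈ 0.31617
Gain = 20 log₁₀(0.31617) ≈ -10.00 dB
∠H = 7.13° − 102.46° = -95.33°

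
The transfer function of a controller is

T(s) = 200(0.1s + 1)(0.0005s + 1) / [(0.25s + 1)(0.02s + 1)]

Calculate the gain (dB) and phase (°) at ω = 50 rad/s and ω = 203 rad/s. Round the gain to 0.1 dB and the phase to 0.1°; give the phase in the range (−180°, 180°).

ω = 50: 35.2 dB, -50.3°; ω = 203: 25.7 dB, -72.1°

At ω = 50 rad/s:
zero (1 + j50·0.1) = 1 + j5 → |·| ≈ 5.099, ∠ ≈ 78.69°
zero (1 + j50·0.0005) = 1 + j0.025 → |·| ≈ 1.0003, ∠ ≈ 1.43°
pole (1 + j50·0.25) = 1 + j12.5 → |·| ≈ 12.54, ∠ ≈ 85.43°
pole (1 + j50·0.02) = 1 + j1 → |·| ≈ 1.4142, ∠ ≈ 45.00°
|T| = 200 · 5.099 · 1.0003 / (12.54 · 1.4142) ≈ 57.522
Gain = 20 log₁₀(57.522) ≈ 35.20 dB
∠T = (78.69° + 1.43°) − (85.43° + 45.00°) = -50.31°

At ω = 203 rad/s:
zero (1 + j203·0.1) = 1 + j20.3 → |·| ≈ 20.325, ∠ ≈ 87.18°
zero (1 + j203·0.0005) = 1 + j0.1015 → |·| ≈ 1.0051, ∠ ≈ 5.80°
pole (1 + j203·0.25) = 1 + j50.75 → |·| ≈ 50.76, ∠ ≈ 88.87°
pole (1 + j203·0.02) = 1 + j4.06 → |·| ≈ 4.1813, ∠ ≈ 76.16°
|T| = 200 · 20.325 · 1.0051 / (50.76 · 4.1813) ≈ 19.25
Gain = 20 log₁₀(19.25) ≈ 25.69 dB
∠T = (87.18° + 5.80°) − (88.87° + 76.16°) = -72.05°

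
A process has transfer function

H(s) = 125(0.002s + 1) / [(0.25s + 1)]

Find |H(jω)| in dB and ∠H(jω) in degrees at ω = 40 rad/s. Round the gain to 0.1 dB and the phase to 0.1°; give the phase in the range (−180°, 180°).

At ω = 40 rad/s:
zero (1 + j40·0.002) = 1 + j0.08 → |·| ≈ 1.0032, ∠ ≈ 4.57°
pole (1 + j40·0.25) = 1 + j10 → |·| ≈ 10.05, ∠ ≈ 84.29°
|H| = 125 · 1.0032 / (10.05) ≈ 12.478
Gain = 20 log₁₀(12.478) ≈ 21.92 dB
∠H = (4.57°) − (84.29°) = -79.72°

21.9 dB, -79.7°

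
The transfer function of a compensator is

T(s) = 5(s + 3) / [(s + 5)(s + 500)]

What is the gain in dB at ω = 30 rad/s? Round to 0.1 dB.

At s = jω = j30:
zero (s+3): 3 + j30 → |·| = √(3²+30²) = √909 ≈ 30.15, ∠ = arctan(30/3) ≈ 84.29°
pole (s+5): 5 + j30 → |·| = √(5²+30²) = √925 ≈ 30.414, ∠ = arctan(30/5) ≈ 80.54°
pole (s+500): 500 + j30 → |·| = √(500²+30²) = √250900 ≈ 500.9, ∠ = arctan(30/500) ≈ 3.43°
|T| = 5 · 30.15 / 15234 ≈ 0.0098956
Gain = 20 log₁₀(0.0098956) ≈ -40.09 dB

-40.1 dB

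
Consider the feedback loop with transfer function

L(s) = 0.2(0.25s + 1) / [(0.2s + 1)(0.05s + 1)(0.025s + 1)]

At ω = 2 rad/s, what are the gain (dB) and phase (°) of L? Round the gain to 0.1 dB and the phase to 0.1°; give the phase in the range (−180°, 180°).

-13.7 dB, -3.8°

At ω = 2 rad/s:
zero (1 + j2·0.25) = 1 + j0.5 → |·| ≈ 1.118, ∠ ≈ 26.57°
pole (1 + j2·0.2) = 1 + j0.4 → |·| ≈ 1.077, ∠ ≈ 21.80°
pole (1 + j2·0.05) = 1 + j0.1 → |·| ≈ 1.005, ∠ ≈ 5.71°
pole (1 + j2·0.025) = 1 + j0.05 → |·| ≈ 1.0012, ∠ ≈ 2.86°
|L| = 0.2 · 1.118 / (1.077 · 1.005 · 1.0012) ≈ 0.20633
Gain = 20 log₁₀(0.20633) ≈ -13.71 dB
∠L = (26.57°) − (21.80° + 5.71° + 2.86°) = -3.80°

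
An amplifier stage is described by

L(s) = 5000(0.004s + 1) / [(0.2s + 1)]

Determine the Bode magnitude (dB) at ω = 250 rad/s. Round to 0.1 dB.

43.0 dB

At ω = 250 rad/s:
zero (1 + j250·0.004) = 1 + j1 → |·| ≈ 1.4142, ∠ ≈ 45.00°
pole (1 + j250·0.2) = 1 + j50 → |·| ≈ 50.01, ∠ ≈ 88.85°
|L| = 5000 · 1.4142 / (50.01) ≈ 141.39
Gain = 20 log₁₀(141.39) ≈ 43.01 dB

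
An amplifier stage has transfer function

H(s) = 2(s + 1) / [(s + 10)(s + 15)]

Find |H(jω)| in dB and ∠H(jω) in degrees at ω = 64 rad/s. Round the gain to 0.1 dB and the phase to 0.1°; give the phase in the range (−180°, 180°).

-30.4 dB, -68.8°

At s = jω = j64:
zero (s+1): 1 + j64 → |·| = √(1²+64²) = √4097 ≈ 64.008, ∠ = arctan(64/1) ≈ 89.10°
pole (s+10): 10 + j64 → |·| = √(10²+64²) = √4196 ≈ 64.777, ∠ = arctan(64/10) ≈ 81.12°
pole (s+15): 15 + j64 → |·| = √(15²+64²) = √4321 ≈ 65.734, ∠ = arctan(64/15) ≈ 76.81°
|H| = 2 · 64.008 / 4258.1 ≈ 0.030064
Gain = 20 log₁₀(0.030064) ≈ -30.44 dB
∠H = 89.10° − 157.93° = -68.83°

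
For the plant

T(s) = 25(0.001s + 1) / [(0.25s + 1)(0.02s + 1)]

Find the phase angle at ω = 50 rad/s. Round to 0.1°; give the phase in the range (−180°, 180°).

-127.6°

At ω = 50 rad/s:
zero (1 + j50·0.001) = 1 + j0.05 → |·| ≈ 1.0012, ∠ ≈ 2.86°
pole (1 + j50·0.25) = 1 + j12.5 → |·| ≈ 12.54, ∠ ≈ 85.43°
pole (1 + j50·0.02) = 1 + j1 → |·| ≈ 1.4142, ∠ ≈ 45.00°
∠T = (2.86°) − (85.43° + 45.00°) = -127.57°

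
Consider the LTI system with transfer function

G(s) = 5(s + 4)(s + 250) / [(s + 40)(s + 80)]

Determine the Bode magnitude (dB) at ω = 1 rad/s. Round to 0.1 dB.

At s = jω = j1:
zero (s+4): 4 + j1 → |·| = √(4²+1²) = √17 ≈ 4.1231, ∠ = arctan(1/4) ≈ 14.04°
zero (s+250): 250 + j1 → |·| = √(250²+1²) = √62501 ≈ 250, ∠ = arctan(1/250) ≈ 0.23°
pole (s+40): 40 + j1 → |·| = √(40²+1²) = √1601 ≈ 40.012, ∠ = arctan(1/40) ≈ 1.43°
pole (s+80): 80 + j1 → |·| = √(80²+1²) = √6401 ≈ 80.006, ∠ = arctan(1/80) ≈ 0.72°
|G| = 5 · 1030.8 / 3201.2 ≈ 1.61
Gain = 20 log₁₀(1.61) ≈ 4.14 dB

4.1 dB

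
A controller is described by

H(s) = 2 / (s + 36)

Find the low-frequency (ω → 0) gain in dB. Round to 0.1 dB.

H(0) = 2 / (36) ≈ 0.055556
20 log₁₀(0.055556) ≈ -25.11 dB

-25.1 dB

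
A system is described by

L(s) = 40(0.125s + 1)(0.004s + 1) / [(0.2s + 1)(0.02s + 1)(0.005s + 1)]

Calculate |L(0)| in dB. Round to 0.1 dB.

32.0 dB

L(0) = 40 · 1 / 1 = 40
20 log₁₀(40) ≈ 32.04 dB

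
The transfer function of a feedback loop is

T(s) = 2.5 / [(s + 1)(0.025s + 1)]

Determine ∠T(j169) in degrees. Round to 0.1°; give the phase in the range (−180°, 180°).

-166.3°

At ω = 169 rad/s:
pole (1 + j169·1) = 1 + j169 → |·| ≈ 169, ∠ ≈ 89.66°
pole (1 + j169·0.025) = 1 + j4.225 → |·| ≈ 4.3417, ∠ ≈ 76.68°
∠T = (0°) − (89.66° + 76.68°) = -166.34°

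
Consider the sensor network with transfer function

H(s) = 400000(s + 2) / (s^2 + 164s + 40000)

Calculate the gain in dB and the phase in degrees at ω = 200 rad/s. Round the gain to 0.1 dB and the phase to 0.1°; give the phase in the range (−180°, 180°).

67.7 dB, -0.6°

At s = jω = j200:
zero (s+2): 2 + j200 → |·| = √(2²+200²) = √40004 ≈ 200.01, ∠ = arctan(200/2) ≈ 89.43°
quadratic: (j200)² + 164·j200 + 40000 = 0 + j32800 → |·| ≈ 32800, ∠ ≈ 90.00°
|H| = 400000 · 200.01 / 32800 ≈ 2439.1
Gain = 20 log₁₀(2439.1) ≈ 67.74 dB
∠H = 89.43° − 90.00° = -0.57°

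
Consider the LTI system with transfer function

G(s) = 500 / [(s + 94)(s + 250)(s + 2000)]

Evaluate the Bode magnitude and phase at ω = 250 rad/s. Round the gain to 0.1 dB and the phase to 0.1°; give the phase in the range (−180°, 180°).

-111.6 dB, -121.5°

At s = jω = j250:
pole (s+94): 94 + j250 → |·| = √(94²+250²) = √71336 ≈ 267.09, ∠ = arctan(250/94) ≈ 69.39°
pole (s+250): 250 + j250 → |·| = √(250²+250²) = √125000 ≈ 353.55, ∠ = arctan(250/250) ≈ 45.00°
pole (s+2000): 2000 + j250 → |·| = √(2000²+250²) = √4062500 ≈ 2015.6, ∠ = arctan(250/2000) ≈ 7.13°
|G| = 500 / 1.9033e+08 ≈ 2.627e-06
Gain = 20 log₁₀(2.627e-06) ≈ -111.61 dB
∠G = 0.00° − 121.52° = -121.52°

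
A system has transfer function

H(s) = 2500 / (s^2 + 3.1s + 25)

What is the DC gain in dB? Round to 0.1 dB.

40.0 dB

H(0) = 2500 / 25 = 100
20 log₁₀(100) ≈ 40.00 dB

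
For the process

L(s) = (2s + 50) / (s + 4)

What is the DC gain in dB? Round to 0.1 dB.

21.9 dB

L(0) = 50 / 4 = 12.5
20 log₁₀(12.5) ≈ 21.94 dB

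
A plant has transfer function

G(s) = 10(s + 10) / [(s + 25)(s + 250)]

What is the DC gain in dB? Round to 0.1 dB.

G(0) = 10·10 / (25·250) = 0.016
20 log₁₀(0.016) ≈ -35.92 dB

-35.9 dB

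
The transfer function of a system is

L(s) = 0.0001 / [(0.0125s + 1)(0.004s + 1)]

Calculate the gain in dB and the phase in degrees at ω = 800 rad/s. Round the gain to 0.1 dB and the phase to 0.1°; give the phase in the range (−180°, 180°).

At ω = 800 rad/s:
pole (1 + j800·0.0125) = 1 + j10 → |·| ≈ 10.05, ∠ ≈ 84.29°
pole (1 + j800·0.004) = 1 + j3.2 → |·| ≈ 3.3526, ∠ ≈ 72.65°
|L| = 0.0001 · 1 / (10.05 · 3.3526) ≈ 2.9679e-06
Gain = 20 log₁₀(2.9679e-06) ≈ -110.55 dB
∠L = (0°) − (84.29° + 72.65°) = -156.94°

-110.6 dB, -156.9°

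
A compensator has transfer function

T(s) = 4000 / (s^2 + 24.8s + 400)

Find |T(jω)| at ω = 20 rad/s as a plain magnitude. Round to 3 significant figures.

8.06

At s = jω = j20:
quadratic: (j20)² + 24.8·j20 + 400 = 0 + j496 → |·| ≈ 496, ∠ ≈ 90.00°
|T| = 4000 / 496 ≈ 8.0645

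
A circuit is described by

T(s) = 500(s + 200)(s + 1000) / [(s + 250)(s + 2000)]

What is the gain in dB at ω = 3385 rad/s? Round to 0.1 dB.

53.0 dB

At s = jω = j3385:
zero (s+200): 200 + j3385 → |·| = √(200²+3385²) = √11498225 ≈ 3390.9, ∠ = arctan(3385/200) ≈ 86.62°
zero (s+1000): 1000 + j3385 → |·| = √(1000²+3385²) = √12458225 ≈ 3529.6, ∠ = arctan(3385/1000) ≈ 73.54°
pole (s+250): 250 + j3385 → |·| = √(250²+3385²) = √11520725 ≈ 3394.2, ∠ = arctan(3385/250) ≈ 85.78°
pole (s+2000): 2000 + j3385 → |·| = √(2000²+3385²) = √15458225 ≈ 3931.7, ∠ = arctan(3385/2000) ≈ 59.42°
|T| = 500 · 1.1969e+07 / 1.3345e+07 ≈ 448.45
Gain = 20 log₁₀(448.45) ≈ 53.03 dB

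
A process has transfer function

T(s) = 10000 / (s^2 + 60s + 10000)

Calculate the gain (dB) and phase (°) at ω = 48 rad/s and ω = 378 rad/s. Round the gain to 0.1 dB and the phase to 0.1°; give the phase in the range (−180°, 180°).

ω = 48: 1.7 dB, -20.5°; ω = 378: -22.6 dB, -170.3°

At s = jω = j48:
quadratic: (j48)² + 60·j48 + 10000 = 7696 + j2880 → |·| ≈ 8217.2, ∠ ≈ 20.52°
|T| = 10000 / 8217.2 ≈ 1.217
Gain = 20 log₁₀(1.217) ≈ 1.71 dB
∠T = 0.00° − 20.52° = -20.52°

At s = jω = j378:
quadratic: (j378)² + 60·j378 + 10000 = -132884 + j22680 → |·| ≈ 1.3481e+05, ∠ ≈ 170.31°
|T| = 10000 / 1.3481e+05 ≈ 0.074178
Gain = 20 log₁₀(0.074178) ≈ -22.59 dB
∠T = 0.00° − 170.31° = -170.31°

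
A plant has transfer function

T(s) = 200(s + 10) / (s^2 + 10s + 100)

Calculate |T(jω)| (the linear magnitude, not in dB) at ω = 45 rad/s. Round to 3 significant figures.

4.66

At s = jω = j45:
zero (s+10): 10 + j45 → |·| = √(10²+45²) = √2125 ≈ 46.098, ∠ = arctan(45/10) ≈ 77.47°
quadratic: (j45)² + 10·j45 + 100 = -1925 + j450 → |·| ≈ 1976.9, ∠ ≈ 166.84°
|T| = 200 · 46.098 / 1976.9 ≈ 4.6637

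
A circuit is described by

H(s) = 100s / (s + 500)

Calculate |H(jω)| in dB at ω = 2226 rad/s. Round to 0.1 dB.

39.8 dB

At s = jω = j2226:
zero at origin: s = j2226 → |·| = 2226, ∠ = 90.00°
pole (s+500): 500 + j2226 → |·| = √(500²+2226²) = √5205076 ≈ 2281.5, ∠ = arctan(2226/500) ≈ 77.34°
|H| = 100 · 2226 / 2281.5 ≈ 97.567
Gain = 20 log₁₀(97.567) ≈ 39.79 dB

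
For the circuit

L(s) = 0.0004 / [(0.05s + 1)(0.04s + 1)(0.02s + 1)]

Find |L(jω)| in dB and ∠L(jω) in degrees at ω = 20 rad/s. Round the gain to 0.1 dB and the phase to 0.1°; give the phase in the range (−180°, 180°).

-73.8 dB, -105.5°

At ω = 20 rad/s:
pole (1 + j20·0.05) = 1 + j1 → |·| ≈ 1.4142, ∠ ≈ 45.00°
pole (1 + j20·0.04) = 1 + j0.8 → |·| ≈ 1.2806, ∠ ≈ 38.66°
pole (1 + j20·0.02) = 1 + j0.4 → |·| ≈ 1.077, ∠ ≈ 21.80°
|L| = 0.0004 · 1 / (1.4142 · 1.2806 · 1.077) ≈ 0.00020508
Gain = 20 log₁₀(0.00020508) ≈ -73.76 dB
∠L = (0°) − (45.00° + 38.66° + 21.80°) = -105.46°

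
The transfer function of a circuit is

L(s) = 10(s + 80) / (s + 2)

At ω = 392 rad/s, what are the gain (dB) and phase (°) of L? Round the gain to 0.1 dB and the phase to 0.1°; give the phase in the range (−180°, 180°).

At s = jω = j392:
zero (s+80): 80 + j392 → |·| = √(80²+392²) = √160064 ≈ 400.08, ∠ = arctan(392/80) ≈ 78.47°
pole (s+2): 2 + j392 → |·| = √(2²+392²) = √153668 ≈ 392.01, ∠ = arctan(392/2) ≈ 89.71°
|L| = 10 · 400.08 / 392.01 ≈ 10.206
Gain = 20 log₁₀(10.206) ≈ 20.18 dB
∠L = 78.47° − 89.71° = -11.24°

20.2 dB, -11.2°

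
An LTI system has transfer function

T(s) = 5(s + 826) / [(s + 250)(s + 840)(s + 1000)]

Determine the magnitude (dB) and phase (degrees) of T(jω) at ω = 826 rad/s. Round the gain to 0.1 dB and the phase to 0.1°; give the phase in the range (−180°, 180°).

At s = jω = j826:
zero (s+826): 826 + j826 → |·| = √(826²+826²) = √1364552 ≈ 1168.1, ∠ = arctan(826/826) ≈ 45.00°
pole (s+250): 250 + j826 → |·| = √(250²+826²) = √744776 ≈ 863, ∠ = arctan(826/250) ≈ 73.16°
pole (s+840): 840 + j826 → |·| = √(840²+826²) = √1387876 ≈ 1178.1, ∠ = arctan(826/840) ≈ 44.52°
pole (s+1000): 1000 + j826 → |·| = √(1000²+826²) = √1682276 ≈ 1297, ∠ = arctan(826/1000) ≈ 39.56°
|T| = 5 · 1168.1 / 1.3187e+09 ≈ 4.429e-06
Gain = 20 log₁₀(4.429e-06) ≈ -107.07 dB
∠T = 45.00° − 157.24° = -112.24°

-107.1 dB, -112.2°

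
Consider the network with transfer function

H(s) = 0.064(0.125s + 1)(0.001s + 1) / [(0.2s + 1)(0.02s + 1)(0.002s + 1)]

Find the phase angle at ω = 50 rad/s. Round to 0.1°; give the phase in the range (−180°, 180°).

At ω = 50 rad/s:
zero (1 + j50·0.125) = 1 + j6.25 → |·| ≈ 6.3295, ∠ ≈ 80.91°
zero (1 + j50·0.001) = 1 + j0.05 → |·| ≈ 1.0012, ∠ ≈ 2.86°
pole (1 + j50·0.2) = 1 + j10 → |·| ≈ 10.05, ∠ ≈ 84.29°
pole (1 + j50·0.02) = 1 + j1 → |·| ≈ 1.4142, ∠ ≈ 45.00°
pole (1 + j50·0.002) = 1 + j0.1 → |·| ≈ 1.005, ∠ ≈ 5.71°
∠H = (80.91° + 2.86°) − (84.29° + 45.00° + 5.71°) = -51.23°

-51.2°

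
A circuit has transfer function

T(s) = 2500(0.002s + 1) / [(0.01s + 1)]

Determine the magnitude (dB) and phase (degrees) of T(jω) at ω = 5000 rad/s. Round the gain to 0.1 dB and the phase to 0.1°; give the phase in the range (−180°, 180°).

54.0 dB, -4.6°

At ω = 5000 rad/s:
zero (1 + j5000·0.002) = 1 + j10 → |·| ≈ 10.05, ∠ ≈ 84.29°
pole (1 + j5000·0.01) = 1 + j50 → |·| ≈ 50.01, ∠ ≈ 88.85°
|T| = 2500 · 10.05 / (50.01) ≈ 502.4
Gain = 20 log₁₀(502.4) ≈ 54.02 dB
∠T = (84.29°) − (88.85°) = -4.56°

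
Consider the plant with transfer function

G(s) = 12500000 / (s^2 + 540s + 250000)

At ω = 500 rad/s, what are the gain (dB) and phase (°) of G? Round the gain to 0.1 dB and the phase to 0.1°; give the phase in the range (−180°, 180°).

At s = jω = j500:
quadratic: (j500)² + 540·j500 + 250000 = 0 + j270000 → |·| ≈ 2.7e+05, ∠ ≈ 90.00°
|G| = 12500000 / 2.7e+05 ≈ 46.296
Gain = 20 log₁₀(46.296) ≈ 33.31 dB
∠G = 0.00° − 90.00° = -90.00°

33.3 dB, -90.0°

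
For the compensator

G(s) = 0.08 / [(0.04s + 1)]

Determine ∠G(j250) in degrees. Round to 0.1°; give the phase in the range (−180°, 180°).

At ω = 250 rad/s:
pole (1 + j250·0.04) = 1 + j10 → |·| ≈ 10.05, ∠ ≈ 84.29°
∠G = (0°) − (84.29°) = -84.29°

-84.3°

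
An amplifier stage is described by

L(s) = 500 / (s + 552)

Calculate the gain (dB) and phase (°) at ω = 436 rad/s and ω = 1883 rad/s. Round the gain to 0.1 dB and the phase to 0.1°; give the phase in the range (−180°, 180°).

ω = 436: -3.0 dB, -38.3°; ω = 1883: -11.9 dB, -73.7°

At s = jω = j436:
pole (s+552): 552 + j436 → |·| = √(552²+436²) = √494800 ≈ 703.42, ∠ = arctan(436/552) ≈ 38.30°
|L| = 500 / 703.42 ≈ 0.71081
Gain = 20 log₁₀(0.71081) ≈ -2.96 dB
∠L = 0.00° − 38.30° = -38.30°

At s = jω = j1883:
pole (s+552): 552 + j1883 → |·| = √(552²+1883²) = √3850393 ≈ 1962.2, ∠ = arctan(1883/552) ≈ 73.66°
|L| = 500 / 1962.2 ≈ 0.25482
Gain = 20 log₁₀(0.25482) ≈ -11.88 dB
∠L = 0.00° − 73.66° = -73.66°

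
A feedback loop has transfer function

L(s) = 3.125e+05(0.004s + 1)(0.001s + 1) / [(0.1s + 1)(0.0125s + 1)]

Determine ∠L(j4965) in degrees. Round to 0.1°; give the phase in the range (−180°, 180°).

At ω = 4965 rad/s:
zero (1 + j4965·0.004) = 1 + j19.86 → |·| ≈ 19.885, ∠ ≈ 87.12°
zero (1 + j4965·0.001) = 1 + j4.965 → |·| ≈ 5.0647, ∠ ≈ 78.61°
pole (1 + j4965·0.1) = 1 + j496.5 → |·| ≈ 496.5, ∠ ≈ 89.88°
pole (1 + j4965·0.0125) = 1 + j62.0625 → |·| ≈ 62.071, ∠ ≈ 89.08°
∠L = (87.12° + 78.61°) − (89.88° + 89.08°) = -13.23°

-13.2°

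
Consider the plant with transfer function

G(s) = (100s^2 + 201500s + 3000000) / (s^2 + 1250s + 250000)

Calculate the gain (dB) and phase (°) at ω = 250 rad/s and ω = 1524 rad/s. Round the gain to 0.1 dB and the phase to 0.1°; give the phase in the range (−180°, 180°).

ω = 250: 42.8 dB, 34.7°; ω = 1524: 42.7 dB, -10.7°

Substitute s = j250:
Numerator: 100(j250)^2 + 201500(j250) + 3000000 = -3250000 + j50375000
Denominator: (j250)^2 + 1250(j250) + 250000 = 187500 + j312500
|N| = √(3250000² + 50375000²) ≈ 5.048e+07, ∠N ≈ 93.69°
|D| = √(187500² + 312500²) ≈ 3.6443e+05, ∠D ≈ 59.04°
|G| = 5.048e+07 / 3.6443e+05 ≈ 138.52
Gain = 20 log₁₀(138.52) ≈ 42.83 dB
∠G = 93.69° − 59.04° = 34.65°

Substitute s = j1524:
Numerator: 100(j1524)^2 + 201500(j1524) + 3000000 = -229257600 + j307086000
Denominator: (j1524)^2 + 1250(j1524) + 250000 = -2072576 + j1905000
|N| = √(229257600² + 307086000²) ≈ 3.8322e+08, ∠N ≈ 126.74°
|D| = √(2072576² + 1905000²) ≈ 2.8151e+06, ∠D ≈ 137.41°
|G| = 3.8322e+08 / 2.8151e+06 ≈ 136.13
Gain = 20 log₁₀(136.13) ≈ 42.68 dB
∠G = 126.74° − 137.41° = -10.67°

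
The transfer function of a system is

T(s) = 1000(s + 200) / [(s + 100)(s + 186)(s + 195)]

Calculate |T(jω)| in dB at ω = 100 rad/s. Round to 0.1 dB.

-29.3 dB

At s = jω = j100:
zero (s+200): 200 + j100 → |·| = √(200²+100²) = √50000 ≈ 223.61, ∠ = arctan(100/200) ≈ 26.57°
pole (s+100): 100 + j100 → |·| = √(100²+100²) = √20000 ≈ 141.42, ∠ = arctan(100/100) ≈ 45.00°
pole (s+186): 186 + j100 → |·| = √(186²+100²) = √44596 ≈ 211.18, ∠ = arctan(100/186) ≈ 28.26°
pole (s+195): 195 + j100 → |·| = √(195²+100²) = √48025 ≈ 219.15, ∠ = arctan(100/195) ≈ 27.15°
|T| = 1000 · 223.61 / 6.5449e+06 ≈ 0.034166
Gain = 20 log₁₀(0.034166) ≈ -29.33 dB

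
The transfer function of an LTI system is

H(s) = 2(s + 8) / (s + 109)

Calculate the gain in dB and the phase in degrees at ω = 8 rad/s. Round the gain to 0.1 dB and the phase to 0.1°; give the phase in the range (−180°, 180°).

-13.7 dB, 40.8°

At s = jω = j8:
zero (s+8): 8 + j8 → |·| = √(8²+8²) = √128 ≈ 11.314, ∠ = arctan(8/8) ≈ 45.00°
pole (s+109): 109 + j8 → |·| = √(109²+8²) = √11945 ≈ 109.29, ∠ = arctan(8/109) ≈ 4.20°
|H| = 2 · 11.314 / 109.29 ≈ 0.20705
Gain = 20 log₁₀(0.20705) ≈ -13.68 dB
∠H = 45.00° − 4.20° = 40.80°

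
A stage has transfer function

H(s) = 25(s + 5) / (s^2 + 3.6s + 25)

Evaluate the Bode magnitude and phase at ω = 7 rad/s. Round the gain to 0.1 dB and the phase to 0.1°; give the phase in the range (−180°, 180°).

15.8 dB, -79.1°

At s = jω = j7:
zero (s+5): 5 + j7 → |·| = √(5²+7²) = √74 ≈ 8.6023, ∠ = arctan(7/5) ≈ 54.46°
quadratic: (j7)² + 3.6·j7 + 25 = -24 + j25.2 → |·| ≈ 34.8, ∠ ≈ 133.60°
|H| = 25 · 8.6023 / 34.8 ≈ 6.1798
Gain = 20 log₁₀(6.1798) ≈ 15.82 dB
∠H = 54.46° − 133.60° = -79.14°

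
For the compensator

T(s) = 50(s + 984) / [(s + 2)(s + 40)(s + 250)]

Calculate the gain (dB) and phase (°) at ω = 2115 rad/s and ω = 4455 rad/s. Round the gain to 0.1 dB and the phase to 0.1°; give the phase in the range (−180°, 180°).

ω = 2115: -98.2 dB, 162.9°; ω = 4455: -111.8 dB, 171.3°

At s = jω = j2115:
zero (s+984): 984 + j2115 → |·| = √(984²+2115²) = √5441481 ≈ 2332.7, ∠ = arctan(2115/984) ≈ 65.05°
pole (s+2): 2 + j2115 → |·| = √(2²+2115²) = √4473229 ≈ 2115, ∠ = arctan(2115/2) ≈ 89.95°
pole (s+40): 40 + j2115 → |·| = √(40²+2115²) = √4474825 ≈ 2115.4, ∠ = arctan(2115/40) ≈ 88.92°
pole (s+250): 250 + j2115 → |·| = √(250²+2115²) = √4535725 ≈ 2129.7, ∠ = arctan(2115/250) ≈ 83.26°
|T| = 50 · 2332.7 / 9.5284e+09 ≈ 1.2241e-05
Gain = 20 log₁₀(1.2241e-05) ≈ -98.24 dB
∠T = 65.05° − 262.13° = -197.08° ≡ 162.92° (principal value)

At s = jω = j4455:
zero (s+984): 984 + j4455 → |·| = √(984²+4455²) = √20815281 ≈ 4562.4, ∠ = arctan(4455/984) ≈ 77.54°
pole (s+2): 2 + j4455 → |·| = √(2²+4455²) = √19847029 ≈ 4455, ∠ = arctan(4455/2) ≈ 89.97°
pole (s+40): 40 + j4455 → |·| = √(40²+4455²) = √19848625 ≈ 4455.2, ∠ = arctan(4455/40) ≈ 89.49°
pole (s+250): 250 + j4455 → |·| = √(250²+4455²) = √19909525 ≈ 4462, ∠ = arctan(4455/250) ≈ 86.79°
|T| = 50 · 4562.4 / 8.8561e+10 ≈ 2.5759e-06
Gain = 20 log₁₀(2.5759e-06) ≈ -111.78 dB
∠T = 77.54° − 266.25° = -188.71° ≡ 171.29° (principal value)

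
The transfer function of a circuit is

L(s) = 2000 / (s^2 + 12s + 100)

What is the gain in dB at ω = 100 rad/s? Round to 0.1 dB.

-14.0 dB

At s = jω = j100:
quadratic: (j100)² + 12·j100 + 100 = -9900 + j1200 → |·| ≈ 9972.5, ∠ ≈ 173.09°
|L| = 2000 / 9972.5 ≈ 0.20055
Gain = 20 log₁₀(0.20055) ≈ -13.96 dB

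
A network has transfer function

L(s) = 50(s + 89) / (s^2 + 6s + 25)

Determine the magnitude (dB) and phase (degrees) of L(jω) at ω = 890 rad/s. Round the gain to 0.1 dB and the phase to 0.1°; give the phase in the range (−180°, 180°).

At s = jω = j890:
zero (s+89): 89 + j890 → |·| = √(89²+890²) = √800021 ≈ 894.44, ∠ = arctan(890/89) ≈ 84.29°
quadratic: (j890)² + 6·j890 + 25 = -792075 + j5340 → |·| ≈ 7.9209e+05, ∠ ≈ 179.61°
|L| = 50 · 894.44 / 7.9209e+05 ≈ 0.056461
Gain = 20 log₁₀(0.056461) ≈ -24.97 dB
∠L = 84.29° − 179.61° = -95.32°

-25.0 dB, -95.3°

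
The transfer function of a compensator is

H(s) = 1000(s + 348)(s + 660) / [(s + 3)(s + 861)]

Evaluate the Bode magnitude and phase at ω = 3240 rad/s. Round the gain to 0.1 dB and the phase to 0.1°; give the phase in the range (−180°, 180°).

59.9 dB, -2.7°

At s = jω = j3240:
zero (s+348): 348 + j3240 → |·| = √(348²+3240²) = √10618704 ≈ 3258.6, ∠ = arctan(3240/348) ≈ 83.87°
zero (s+660): 660 + j3240 → |·| = √(660²+3240²) = √10933200 ≈ 3306.5, ∠ = arctan(3240/660) ≈ 78.49°
pole (s+3): 3 + j3240 → |·| = √(3²+3240²) = √10497609 ≈ 3240, ∠ = arctan(3240/3) ≈ 89.95°
pole (s+861): 861 + j3240 → |·| = √(861²+3240²) = √11238921 ≈ 3352.4, ∠ = arctan(3240/861) ≈ 75.12°
|H| = 1000 · 1.0775e+07 / 1.0862e+07 ≈ 991.99
Gain = 20 log₁₀(991.99) ≈ 59.93 dB
∠H = 162.36° − 165.07° = -2.71°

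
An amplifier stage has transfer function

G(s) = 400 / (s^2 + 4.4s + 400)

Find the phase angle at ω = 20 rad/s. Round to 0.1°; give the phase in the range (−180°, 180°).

At s = jω = j20:
quadratic: (j20)² + 4.4·j20 + 400 = 0 + j88 → |·| ≈ 88, ∠ ≈ 90.00°
∠G = 0.00° − 90.00° = -90.00°

-90.0°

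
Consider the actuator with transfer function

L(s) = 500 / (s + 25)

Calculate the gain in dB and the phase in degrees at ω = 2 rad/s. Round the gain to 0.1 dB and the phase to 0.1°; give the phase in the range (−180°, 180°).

26.0 dB, -4.6°

At s = jω = j2:
pole (s+25): 25 + j2 → |·| = √(25²+2²) = √629 ≈ 25.08, ∠ = arctan(2/25) ≈ 4.57°
|L| = 500 / 25.08 ≈ 19.936
Gain = 20 log₁₀(19.936) ≈ 25.99 dB
∠L = 0.00° − 4.57° = -4.57°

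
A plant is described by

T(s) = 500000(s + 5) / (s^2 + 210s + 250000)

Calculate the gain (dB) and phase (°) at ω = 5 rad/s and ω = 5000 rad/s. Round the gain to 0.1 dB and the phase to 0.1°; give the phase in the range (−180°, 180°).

At s = jω = j5:
zero (s+5): 5 + j5 → |·| = √(5²+5²) = √50 ≈ 7.0711, ∠ = arctan(5/5) ≈ 45.00°
quadratic: (j5)² + 210·j5 + 250000 = 249975 + j1050 → |·| ≈ 2.4998e+05, ∠ ≈ 0.24°
|T| = 500000 · 7.0711 / 2.4998e+05 ≈ 14.143
Gain = 20 log₁₀(14.143) ≈ 23.01 dB
∠T = 45.00° − 0.24° = 44.76°

At s = jω = j5000:
zero (s+5): 5 + j5000 → |·| = √(5²+5000²) = √25000025 ≈ 5000, ∠ = arctan(5000/5) ≈ 89.94°
quadratic: (j5000)² + 210·j5000 + 250000 = -24750000 + j1050000 → |·| ≈ 2.4772e+07, ∠ ≈ 177.57°
|T| = 500000 · 5000 / 2.4772e+07 ≈ 100.92
Gain = 20 log₁₀(100.92) ≈ 40.08 dB
∠T = 89.94° − 177.57° = -87.63°

ω = 5: 23.0 dB, 44.8°; ω = 5000: 40.1 dB, -87.6°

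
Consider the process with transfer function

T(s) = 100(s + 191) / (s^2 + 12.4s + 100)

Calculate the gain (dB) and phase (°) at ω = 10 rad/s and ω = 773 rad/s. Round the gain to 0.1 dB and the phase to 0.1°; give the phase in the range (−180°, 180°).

ω = 10: 43.8 dB, -87.0°; ω = 773: -17.5 dB, -103.0°

At s = jω = j10:
zero (s+191): 191 + j10 → |·| = √(191²+10²) = √36581 ≈ 191.26, ∠ = arctan(10/191) ≈ 3.00°
quadratic: (j10)² + 12.4·j10 + 100 = 0 + j124 → |·| ≈ 124, ∠ ≈ 90.00°
|T| = 100 · 191.26 / 124 ≈ 154.24
Gain = 20 log₁₀(154.24) ≈ 43.76 dB
∠T = 3.00° − 90.00° = -87.00°

At s = jω = j773:
zero (s+191): 191 + j773 → |·| = √(191²+773²) = √634010 ≈ 796.25, ∠ = arctan(773/191) ≈ 76.12°
quadratic: (j773)² + 12.4·j773 + 100 = -597429 + j9585.2 → |·| ≈ 5.9751e+05, ∠ ≈ 179.08°
|T| = 100 · 796.25 / 5.9751e+05 ≈ 0.13326
Gain = 20 log₁₀(0.13326) ≈ -17.51 dB
∠T = 76.12° − 179.08° = -102.96°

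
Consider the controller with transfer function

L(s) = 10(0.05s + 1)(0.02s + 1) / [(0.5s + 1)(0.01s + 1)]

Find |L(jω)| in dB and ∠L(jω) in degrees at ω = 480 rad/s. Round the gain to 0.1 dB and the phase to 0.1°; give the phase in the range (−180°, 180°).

5.9 dB, 3.7°

At ω = 480 rad/s:
zero (1 + j480·0.05) = 1 + j24 → |·| ≈ 24.021, ∠ ≈ 87.61°
zero (1 + j480·0.02) = 1 + j9.6 → |·| ≈ 9.6519, ∠ ≈ 84.05°
pole (1 + j480·0.5) = 1 + j240 → |·| ≈ 240, ∠ ≈ 89.76°
pole (1 + j480·0.01) = 1 + j4.8 → |·| ≈ 4.9031, ∠ ≈ 78.23°
|L| = 10 · 24.021 · 9.6519 / (240 · 4.9031) ≈ 1.9703
Gain = 20 log₁₀(1.9703) ≈ 5.89 dB
∠L = (87.61° + 84.05°) − (89.76° + 78.23°) = 3.67°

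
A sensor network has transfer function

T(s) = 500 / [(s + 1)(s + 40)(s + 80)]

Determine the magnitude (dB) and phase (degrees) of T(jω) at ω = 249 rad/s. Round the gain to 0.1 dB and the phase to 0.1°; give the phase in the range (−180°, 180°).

-90.3 dB, 117.2°

At s = jω = j249:
pole (s+1): 1 + j249 → |·| = √(1²+249²) = √62002 ≈ 249, ∠ = arctan(249/1) ≈ 89.77°
pole (s+40): 40 + j249 → |·| = √(40²+249²) = √63601 ≈ 252.19, ∠ = arctan(249/40) ≈ 80.87°
pole (s+80): 80 + j249 → |·| = √(80²+249²) = √68401 ≈ 261.54, ∠ = arctan(249/80) ≈ 72.19°
|T| = 500 / 1.6423e+07 ≈ 3.0445e-05
Gain = 20 log₁₀(3.0445e-05) ≈ -90.33 dB
∠T = 0.00° − 242.83° = -242.83° ≡ 117.17° (principal value)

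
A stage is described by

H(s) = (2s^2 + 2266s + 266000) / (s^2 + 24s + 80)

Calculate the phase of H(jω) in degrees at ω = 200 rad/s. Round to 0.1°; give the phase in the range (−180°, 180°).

Substitute s = j200:
Numerator: 2(j200)^2 + 2266(j200) + 266000 = 186000 + j453200
Denominator: (j200)^2 + 24(j200) + 80 = -39920 + j4800
|N| = √(186000² + 453200²) ≈ 4.8988e+05, ∠N ≈ 67.69°
|D| = √(39920² + 4800²) ≈ 40208, ∠D ≈ 173.14°
∠H = 67.69° − 173.14° = -105.45°

-105.5°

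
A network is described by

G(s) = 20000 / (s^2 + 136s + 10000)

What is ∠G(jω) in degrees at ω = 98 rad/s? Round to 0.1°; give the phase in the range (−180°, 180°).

-88.3°

At s = jω = j98:
quadratic: (j98)² + 136·j98 + 10000 = 396 + j13328 → |·| ≈ 13334, ∠ ≈ 88.30°
∠G = 0.00° − 88.30° = -88.30°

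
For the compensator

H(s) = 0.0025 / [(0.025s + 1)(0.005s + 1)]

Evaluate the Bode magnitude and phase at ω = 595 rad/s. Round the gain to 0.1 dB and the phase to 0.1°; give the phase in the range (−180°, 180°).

At ω = 595 rad/s:
pole (1 + j595·0.025) = 1 + j14.875 → |·| ≈ 14.909, ∠ ≈ 86.15°
pole (1 + j595·0.005) = 1 + j2.975 → |·| ≈ 3.1386, ∠ ≈ 71.42°
|H| = 0.0025 · 1 / (14.909 · 3.1386) ≈ 5.3426e-05
Gain = 20 log₁₀(5.3426e-05) ≈ -85.44 dB
∠H = (0°) − (86.15° + 71.42°) = -157.57°

-85.4 dB, -157.6°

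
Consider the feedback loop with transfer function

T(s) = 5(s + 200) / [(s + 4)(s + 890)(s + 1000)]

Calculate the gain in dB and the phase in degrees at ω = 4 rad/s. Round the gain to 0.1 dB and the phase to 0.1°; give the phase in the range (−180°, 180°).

At s = jω = j4:
zero (s+200): 200 + j4 → |·| = √(200²+4²) = √40016 ≈ 200.04, ∠ = arctan(4/200) ≈ 1.15°
pole (s+4): 4 + j4 → |·| = √(4²+4²) = √32 ≈ 5.6569, ∠ = arctan(4/4) ≈ 45.00°
pole (s+890): 890 + j4 → |·| = √(890²+4²) = √792116 ≈ 890.01, ∠ = arctan(4/890) ≈ 0.26°
pole (s+1000): 1000 + j4 → |·| = √(1000²+4²) = √1000016 ≈ 1000, ∠ = arctan(4/1000) ≈ 0.23°
|T| = 5 · 200.04 / 5.0347e+06 ≈ 0.00019866
Gain = 20 log₁₀(0.00019866) ≈ -74.04 dB
∠T = 1.15° − 45.49° = -44.34°

-74.0 dB, -44.3°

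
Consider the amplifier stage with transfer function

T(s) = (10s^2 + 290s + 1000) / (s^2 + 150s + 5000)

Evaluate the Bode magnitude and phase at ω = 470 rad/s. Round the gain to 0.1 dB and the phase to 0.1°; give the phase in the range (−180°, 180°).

19.8 dB, 14.6°

Substitute s = j470:
Numerator: 10(j470)^2 + 290(j470) + 1000 = -2208000 + j136300
Denominator: (j470)^2 + 150(j470) + 5000 = -215900 + j70500
|N| = √(2208000² + 136300²) ≈ 2.2122e+06, ∠N ≈ 176.47°
|D| = √(215900² + 70500²) ≈ 2.2712e+05, ∠D ≈ 161.92°
|T| = 2.2122e+06 / 2.2712e+05 ≈ 9.7402
Gain = 20 log₁₀(9.7402) ≈ 19.77 dB
∠T = 176.47° − 161.92° = 14.55°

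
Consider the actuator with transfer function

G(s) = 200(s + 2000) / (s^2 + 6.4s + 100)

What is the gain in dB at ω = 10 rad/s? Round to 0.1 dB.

At s = jω = j10:
zero (s+2000): 2000 + j10 → |·| = √(2000²+10²) = √4000100 ≈ 2000, ∠ = arctan(10/2000) ≈ 0.29°
quadratic: (j10)² + 6.4·j10 + 100 = 0 + j64 → |·| ≈ 64, ∠ ≈ 90.00°
|G| = 200 · 2000 / 64 ≈ 6250
Gain = 20 log₁₀(6250) ≈ 75.92 dB

75.9 dB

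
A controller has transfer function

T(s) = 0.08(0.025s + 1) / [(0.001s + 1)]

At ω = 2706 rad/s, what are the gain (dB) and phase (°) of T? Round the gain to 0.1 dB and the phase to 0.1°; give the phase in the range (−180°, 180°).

At ω = 2706 rad/s:
zero (1 + j2706·0.025) = 1 + j67.65 → |·| ≈ 67.657, ∠ ≈ 89.15°
pole (1 + j2706·0.001) = 1 + j2.706 → |·| ≈ 2.8849, ∠ ≈ 69.72°
|T| = 0.08 · 67.657 / (2.8849) ≈ 1.8762
Gain = 20 log₁₀(1.8762) ≈ 5.47 dB
∠T = (89.15°) − (69.72°) = 19.43°

5.5 dB, 19.4°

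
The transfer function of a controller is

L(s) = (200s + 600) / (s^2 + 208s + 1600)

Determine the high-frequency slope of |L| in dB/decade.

Each pole contributes −20 dB/decade at high frequency; each zero contributes +20 dB/decade.
Net: 1 zero(s) − 2 pole(s) → -20 dB/decade.

-20 dB/decade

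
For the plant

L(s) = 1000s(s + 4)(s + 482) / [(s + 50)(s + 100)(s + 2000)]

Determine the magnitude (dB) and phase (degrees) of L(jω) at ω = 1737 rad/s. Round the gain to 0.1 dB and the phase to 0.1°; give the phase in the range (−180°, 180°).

At s = jω = j1737:
zero (s+4): 4 + j1737 → |·| = √(4²+1737²) = √3017185 ≈ 1737, ∠ = arctan(1737/4) ≈ 89.87°
zero (s+482): 482 + j1737 → |·| = √(482²+1737²) = √3249493 ≈ 1802.6, ∠ = arctan(1737/482) ≈ 74.49°
zero at origin: s = j1737 → |·| = 1737, ∠ = 90.00°
pole (s+50): 50 + j1737 → |·| = √(50²+1737²) = √3019669 ≈ 1737.7, ∠ = arctan(1737/50) ≈ 88.35°
pole (s+100): 100 + j1737 → |·| = √(100²+1737²) = √3027169 ≈ 1739.9, ∠ = arctan(1737/100) ≈ 86.71°
pole (s+2000): 2000 + j1737 → |·| = √(2000²+1737²) = √7017169 ≈ 2649, ∠ = arctan(1737/2000) ≈ 40.97°
|L| = 1000 · 5.4387e+09 / 8.0091e+09 ≈ 679.07
Gain = 20 log₁₀(679.07) ≈ 56.64 dB
∠L = 254.36° − 216.03° = 38.33°

56.6 dB, 38.3°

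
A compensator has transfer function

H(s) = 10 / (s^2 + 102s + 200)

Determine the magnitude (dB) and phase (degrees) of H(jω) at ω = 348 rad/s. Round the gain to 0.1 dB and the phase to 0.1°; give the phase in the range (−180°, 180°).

-82.0 dB, -163.6°

Substitute s = j348:
Numerator: 10 = 10 + j0
Denominator: (j348)^2 + 102(j348) + 200 = -120904 + j35496
|N| = √(10² + 0²) ≈ 10, ∠N ≈ 0.00°
|D| = √(120904² + 35496²) ≈ 1.2601e+05, ∠D ≈ 163.64°
|H| = 10 / 1.2601e+05 ≈ 7.9359e-05
Gain = 20 log₁₀(7.9359e-05) ≈ -82.01 dB
∠H = 0.00° − 163.64° = -163.64°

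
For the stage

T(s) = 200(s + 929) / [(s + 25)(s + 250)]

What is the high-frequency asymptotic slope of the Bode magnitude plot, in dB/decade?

-20 dB/decade

Each pole contributes −20 dB/decade at high frequency; each zero contributes +20 dB/decade.
Net: 1 zero(s) − 2 pole(s) → -20 dB/decade.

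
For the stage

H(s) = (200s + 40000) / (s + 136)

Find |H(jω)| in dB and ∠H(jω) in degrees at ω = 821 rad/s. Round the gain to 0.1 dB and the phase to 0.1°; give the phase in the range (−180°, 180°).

Substitute s = j821:
Numerator: 200(j821) + 40000 = 40000 + j164200
Denominator: (j821) + 136 = 136 + j821
|N| = √(40000² + 164200²) ≈ 1.69e+05, ∠N ≈ 76.31°
|D| = √(136² + 821²) ≈ 832.19, ∠D ≈ 80.59°
|H| = 1.69e+05 / 832.19 ≈ 203.08
Gain = 20 log₁₀(203.08) ≈ 46.15 dB
∠H = 76.31° − 80.59° = -4.28°

46.2 dB, -4.3°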